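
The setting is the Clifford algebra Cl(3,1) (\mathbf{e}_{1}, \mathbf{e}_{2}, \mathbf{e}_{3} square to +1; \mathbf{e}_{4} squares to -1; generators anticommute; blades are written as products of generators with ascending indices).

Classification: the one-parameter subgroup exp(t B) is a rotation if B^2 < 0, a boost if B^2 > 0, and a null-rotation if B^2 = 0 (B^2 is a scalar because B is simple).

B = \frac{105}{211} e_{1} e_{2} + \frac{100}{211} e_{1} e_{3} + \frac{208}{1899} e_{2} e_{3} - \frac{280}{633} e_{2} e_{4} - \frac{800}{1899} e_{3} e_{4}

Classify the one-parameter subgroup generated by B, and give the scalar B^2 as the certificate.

B^2 term by term: the squares give (\frac{105}{211})^2*(e_{1} e_{2})^2 + (\frac{100}{211})^2*(e_{1} e_{3})^2 + (\frac{208}{1899})^2*(e_{2} e_{3})^2 + (-\frac{280}{633})^2*(e_{2} e_{4})^2 + (-\frac{800}{1899})^2*(e_{3} e_{4})^2 = \frac{11025}{44521}*(-1) + \frac{10000}{44521}*(-1) + \frac{43264}{3606201}*(-1) + \frac{78400}{400689}*(+1) + \frac{640000}{3606201}*(+1) = -\frac{1}{9} (each basis 2-blade squares to minus the product of its generators' squares); cross terms between blades sharing an index anticommute and cancel; the commuting (index-disjoint) pairs give grade-4 terms 2*c*c'*(blade product), which cancel blade by blade — e_{1} e_{2} e_{3} e_{4}: -\frac{56000}{133563} + \frac{56000}{133563} = 0 — confirming B is simple. So B^2 = -\frac{1}{9}.
Answer: rotation, certificate B^2 = -\frac{1}{9}. One invariant decides it: the square -\frac{1}{9} survives every conjugation, and its sign is exactly the classification.


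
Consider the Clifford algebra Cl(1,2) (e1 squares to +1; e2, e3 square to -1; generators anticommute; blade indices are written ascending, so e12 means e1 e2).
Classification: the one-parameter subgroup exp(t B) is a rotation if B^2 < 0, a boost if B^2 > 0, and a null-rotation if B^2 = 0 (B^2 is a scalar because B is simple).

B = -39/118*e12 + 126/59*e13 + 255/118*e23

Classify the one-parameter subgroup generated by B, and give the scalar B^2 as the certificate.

B^2 term by term: the squares give (-39/118)^2*(e12)^2 + (126/59)^2*(e13)^2 + (255/118)^2*(e23)^2 = 1521/13924*(+1) + 15876/3481*(+1) + 65025/13924*(-1) = 0 (each basis 2-blade squares to minus the product of its generators' squares); cross terms between blades sharing an index anticommute and cancel. So B^2 = 0.
Answer: null-rotation, certificate B^2 = 0. Check the certificate: B^2 = 0, and that sign is decisive whatever form B takes.


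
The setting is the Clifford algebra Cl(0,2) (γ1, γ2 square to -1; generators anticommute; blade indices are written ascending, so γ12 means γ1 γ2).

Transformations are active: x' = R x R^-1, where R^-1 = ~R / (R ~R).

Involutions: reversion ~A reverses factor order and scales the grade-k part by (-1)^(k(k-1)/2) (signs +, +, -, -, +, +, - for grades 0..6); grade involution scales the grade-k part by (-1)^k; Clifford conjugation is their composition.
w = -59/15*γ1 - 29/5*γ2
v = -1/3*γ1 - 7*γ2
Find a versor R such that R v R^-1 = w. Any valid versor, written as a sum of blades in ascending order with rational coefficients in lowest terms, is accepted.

Sketch: the shared square -442/9 makes R = v + w = -64/15*γ1 - 64/5*γ2 the natural versor; its sandwich fixes that direction, negates (v - w)/2, and sends v to w.
Answer: -64/15*γ1 - 64/5*γ2


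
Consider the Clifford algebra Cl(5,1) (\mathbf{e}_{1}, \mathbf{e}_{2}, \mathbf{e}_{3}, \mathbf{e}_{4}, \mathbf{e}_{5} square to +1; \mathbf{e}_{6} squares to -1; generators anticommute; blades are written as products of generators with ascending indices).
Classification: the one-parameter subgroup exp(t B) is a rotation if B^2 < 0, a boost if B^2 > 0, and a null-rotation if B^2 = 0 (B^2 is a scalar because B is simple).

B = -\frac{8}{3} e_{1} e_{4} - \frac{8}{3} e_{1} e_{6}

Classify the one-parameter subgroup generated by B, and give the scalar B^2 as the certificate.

B^2 term by term: the squares give (-\frac{8}{3})^2*(e_{1} e_{4})^2 + (-\frac{8}{3})^2*(e_{1} e_{6})^2 = \frac{64}{9}*(-1) + \frac{64}{9}*(+1) = 0 (each basis 2-blade squares to minus the product of its generators' squares); cross terms between blades sharing an index anticommute and cancel. So B^2 = 0.
Answer: null-rotation, certificate B^2 = 0. Check the certificate: B^2 = 0, and that sign is decisive whatever form B takes.


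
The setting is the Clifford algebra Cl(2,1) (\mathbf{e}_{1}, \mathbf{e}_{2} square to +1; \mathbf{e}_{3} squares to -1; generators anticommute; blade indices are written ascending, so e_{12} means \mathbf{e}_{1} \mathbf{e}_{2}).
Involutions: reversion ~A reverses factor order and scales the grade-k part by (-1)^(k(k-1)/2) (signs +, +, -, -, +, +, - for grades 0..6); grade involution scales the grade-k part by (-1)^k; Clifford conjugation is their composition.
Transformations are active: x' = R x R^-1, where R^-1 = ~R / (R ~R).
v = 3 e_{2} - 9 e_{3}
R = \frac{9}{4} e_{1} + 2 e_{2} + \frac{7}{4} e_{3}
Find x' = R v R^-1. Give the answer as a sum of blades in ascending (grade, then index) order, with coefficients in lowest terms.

~R = \frac{9}{4} e_{1} + 2 e_{2} + \frac{7}{4} e_{3}, and R ~R = 6, so R^-1 = ~R / (6).
R v = \frac{87}{4} + \frac{27}{4} e_{12} - \frac{81}{4} e_{13} - \frac{93}{4} e_{23}
Answer: \frac{261}{16} e_{1} + \frac{23}{2} e_{2} + \frac{347}{16} e_{3}


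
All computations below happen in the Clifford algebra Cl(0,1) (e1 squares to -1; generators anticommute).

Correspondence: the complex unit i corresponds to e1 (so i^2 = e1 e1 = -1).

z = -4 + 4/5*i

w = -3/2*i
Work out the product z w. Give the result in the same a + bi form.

In blades: z = -4 + 4/5*e1, w = -3/2*e1.
Distribute z over w term by term (generator squares from the signature, products reordered to ascending indices): (-4)*w = 6*e1; (4/5*e1)*w = 6/5.
Sum: 6/5 + 6*e1; translating back through the correspondence:
Answer: 6/5 + 6i


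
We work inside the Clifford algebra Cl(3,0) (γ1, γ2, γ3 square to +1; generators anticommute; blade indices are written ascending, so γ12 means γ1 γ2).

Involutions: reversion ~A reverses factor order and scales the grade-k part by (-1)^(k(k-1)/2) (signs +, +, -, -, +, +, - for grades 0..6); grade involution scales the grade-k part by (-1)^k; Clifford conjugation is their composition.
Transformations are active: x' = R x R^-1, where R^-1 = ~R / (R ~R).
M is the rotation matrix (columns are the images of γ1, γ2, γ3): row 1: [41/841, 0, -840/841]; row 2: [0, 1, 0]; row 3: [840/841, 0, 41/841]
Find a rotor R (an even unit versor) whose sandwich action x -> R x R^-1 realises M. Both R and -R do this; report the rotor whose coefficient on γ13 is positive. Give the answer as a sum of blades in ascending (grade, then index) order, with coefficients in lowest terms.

Method: write R = a + b12*γ12 + b13*γ13 + b23*γ23 with a^2 + b12^2 + b13^2 + b23^2 = 1 (so R^-1 = ~R). Expanding the columns R e_j ~R gives tr M = 4a^2 - 1 and, from the antisymmetric part, M21 - M12 = -4a*b12, M13 - M31 = 4a*b13, M32 - M23 = -4a*b23.
Here tr M = 923/841, so a^2 = (1 + tr M)/4 = 441/841 and a = ±21/29. Taking a = 21/29: M21 - M12 = 0, M13 - M31 = -1680/841, M32 - M23 = 0, giving b12 = 0, b13 = -20/29, b23 = 0, i.e. R = 21/29 - 20/29*γ13.
Its γ13 coefficient is negative, so report the other preimage -R.
Answer: -21/29 + 20/29*γ13. Why the constraint matters: R and -R act identically through the sandwich — M has trace 923/841 either way — so only the sign condition on γ13 picks one of the two preimages.


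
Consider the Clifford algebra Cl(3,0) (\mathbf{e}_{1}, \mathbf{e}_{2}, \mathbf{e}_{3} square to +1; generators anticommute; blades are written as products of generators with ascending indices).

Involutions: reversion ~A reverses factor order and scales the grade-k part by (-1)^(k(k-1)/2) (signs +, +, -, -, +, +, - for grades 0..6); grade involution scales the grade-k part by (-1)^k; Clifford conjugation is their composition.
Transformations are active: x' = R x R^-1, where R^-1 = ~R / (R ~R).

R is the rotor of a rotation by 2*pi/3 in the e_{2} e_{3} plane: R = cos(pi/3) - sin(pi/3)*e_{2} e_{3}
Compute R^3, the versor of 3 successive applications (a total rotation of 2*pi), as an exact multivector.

Half-angle bookkeeping: 3 applications in e_{2} e_{3} add up to rotor phase 3*pi/3 = \pi, so R^3 = cos(\pi) - sin(\pi)*e_{2} e_{3}.
cos(\pi) = -1 and sin(\pi) = 0, so R^3 = -1. The total rotation 2*pi is 1 full turn, so every vector returns to itself, yet the rotor is -1, on the OTHER sheet of the double cover (an odd number of 2*pi turns).
Answer: -1


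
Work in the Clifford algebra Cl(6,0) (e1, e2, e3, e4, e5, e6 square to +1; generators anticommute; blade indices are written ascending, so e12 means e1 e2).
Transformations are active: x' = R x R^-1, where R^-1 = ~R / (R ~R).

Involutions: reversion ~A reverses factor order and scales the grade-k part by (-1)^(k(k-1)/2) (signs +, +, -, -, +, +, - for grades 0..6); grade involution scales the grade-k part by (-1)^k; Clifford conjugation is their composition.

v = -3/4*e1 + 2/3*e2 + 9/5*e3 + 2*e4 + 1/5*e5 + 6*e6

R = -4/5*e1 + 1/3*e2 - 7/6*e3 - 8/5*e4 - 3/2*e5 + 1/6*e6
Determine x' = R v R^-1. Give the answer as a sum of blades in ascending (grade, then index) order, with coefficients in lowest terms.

~R = -4/5*e1 + 1/3*e2 - 7/6*e3 - 8/5*e4 - 3/2*e5 + 1/6*e6, and R ~R = 139/20, so R^-1 = ~R / (139/20).
R v = -34/9 - 17/60*e12 - 463/200*e13 - 14/5*e14 - 257/200*e15 - 187/40*e16 + 62/45*e23 + 26/15*e24 + 16/15*e25 + 17/9*e26 + 41/75*e34 + 37/15*e35 - 73/10*e36 + 67/25*e45 - 149/15*e46 - 271/30*e56
Answer: 8105/5004*e1 - 3862/3753*e2 - 9977/18765*e3 - 326/1251*e4 + 2983/2085*e5 - 23198/3753*e6


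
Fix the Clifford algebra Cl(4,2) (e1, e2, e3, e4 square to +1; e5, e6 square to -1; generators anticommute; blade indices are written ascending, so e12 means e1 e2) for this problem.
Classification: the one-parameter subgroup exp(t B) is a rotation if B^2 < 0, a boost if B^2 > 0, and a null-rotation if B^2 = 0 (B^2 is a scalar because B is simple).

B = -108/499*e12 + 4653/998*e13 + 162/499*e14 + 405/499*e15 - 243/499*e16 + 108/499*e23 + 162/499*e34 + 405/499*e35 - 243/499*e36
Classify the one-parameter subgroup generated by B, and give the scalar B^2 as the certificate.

B^2 term by term: the squares give (-108/499)^2*(e12)^2 + (4653/998)^2*(e13)^2 + (162/499)^2*(e14)^2 + (405/499)^2*(e15)^2 + (-243/499)^2*(e16)^2 + (108/499)^2*(e23)^2 + (162/499)^2*(e34)^2 + (405/499)^2*(e35)^2 + (-243/499)^2*(e36)^2 = 11664/249001*(-1) + 21650409/996004*(-1) + 26244/249001*(-1) + 164025/249001*(+1) + 59049/249001*(+1) + 11664/249001*(-1) + 26244/249001*(-1) + 164025/249001*(+1) + 59049/249001*(+1) = -81/4 (each basis 2-blade squares to minus the product of its generators' squares); cross terms between blades sharing an index anticommute and cancel; the commuting (index-disjoint) pairs give grade-4 terms 2*c*c'*(blade product), which cancel blade by blade — e1234: -34992/249001 + 34992/249001 = 0; e1235: -87480/249001 + 87480/249001 = 0; e1236: 52488/249001 - 52488/249001 = 0; e1345: -131220/249001 + 131220/249001 = 0; e1346: 78732/249001 - 78732/249001 = 0; e1356: 196830/249001 - 196830/249001 = 0 — confirming B is simple. So B^2 = -81/4.
Answer: rotation, certificate B^2 = -81/4. Key observation: B^2 = -81/4 is a conjugation invariant, so its sign decides the class regardless of the surface form of B.


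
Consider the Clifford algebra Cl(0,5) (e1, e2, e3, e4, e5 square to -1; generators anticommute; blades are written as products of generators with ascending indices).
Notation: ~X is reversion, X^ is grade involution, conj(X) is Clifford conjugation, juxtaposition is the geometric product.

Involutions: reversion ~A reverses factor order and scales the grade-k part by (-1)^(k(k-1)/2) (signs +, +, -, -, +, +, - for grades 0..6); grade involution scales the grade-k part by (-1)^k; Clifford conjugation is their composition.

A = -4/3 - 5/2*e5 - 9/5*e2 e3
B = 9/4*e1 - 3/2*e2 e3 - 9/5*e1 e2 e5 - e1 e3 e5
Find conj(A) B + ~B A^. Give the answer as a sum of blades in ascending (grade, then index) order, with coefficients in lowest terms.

first term: 27/10 - 3*e1 + 9/2*e1 e2 + 5/2*e1 e3 - 45/8*e1 e5 + 2*e2 e3 + 81/20*e1 e2 e3 + 21/5*e1 e2 e5 - 143/75*e1 e3 e5 - 15/4*e2 e3 e5
second term: 27/10 - 3*e1 - 9/2*e1 e2 - 5/2*e1 e3 + 45/8*e1 e5 - 2*e2 e3 - 81/20*e1 e2 e3 - 21/5*e1 e2 e5 + 143/75*e1 e3 e5 + 15/4*e2 e3 e5
Answer: 27/5 - 6*e1


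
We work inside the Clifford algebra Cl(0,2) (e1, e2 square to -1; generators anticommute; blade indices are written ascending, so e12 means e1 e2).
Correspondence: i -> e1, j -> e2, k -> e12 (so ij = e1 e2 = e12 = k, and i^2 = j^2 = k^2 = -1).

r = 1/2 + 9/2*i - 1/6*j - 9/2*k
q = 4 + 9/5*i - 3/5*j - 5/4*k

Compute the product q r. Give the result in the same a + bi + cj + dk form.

In blades: q = 4 + 9/5*e1 - 3/5*e2 - 5/4*e12, r = 1/2 + 9/2*e1 - 1/6*e2 - 9/2*e12.
Distribute q over r term by term (generator squares from the signature, products reordered to ascending indices): (4)*r = 2 + 18*e1 - 2/3*e2 - 18*e12; (9/5*e1)*r = -81/10 + 9/10*e1 + 81/10*e2 - 3/10*e12; (-3/5*e2)*r = -1/10 + 27/10*e1 - 3/10*e2 + 27/10*e12; (-5/4*e12)*r = -45/8 - 5/24*e1 - 45/8*e2 - 5/8*e12.
Sum: -473/40 + 2567/120*e1 + 181/120*e2 - 649/40*e12; translating back through the correspondence:
Answer: -473/40 + 2567/120*i + 181/120*j - 649/40*k


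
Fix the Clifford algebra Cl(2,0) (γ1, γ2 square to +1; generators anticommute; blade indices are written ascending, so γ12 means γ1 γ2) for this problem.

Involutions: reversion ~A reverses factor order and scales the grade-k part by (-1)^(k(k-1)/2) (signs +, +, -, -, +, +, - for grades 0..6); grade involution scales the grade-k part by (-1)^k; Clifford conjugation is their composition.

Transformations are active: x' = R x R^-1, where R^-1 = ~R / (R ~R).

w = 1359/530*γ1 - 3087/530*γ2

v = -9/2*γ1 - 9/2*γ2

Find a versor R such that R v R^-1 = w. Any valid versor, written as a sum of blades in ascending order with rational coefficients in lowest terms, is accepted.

Reasoning: v^2 = w^2 = 81/2 since conjugation preserves the quadratic form; R = v + w = -513/265*γ1 - 2736/265*γ2 is then valid when invertible, keeping its own part and reversing (v - w)/2.
Answer: -513/265*γ1 - 2736/265*γ2


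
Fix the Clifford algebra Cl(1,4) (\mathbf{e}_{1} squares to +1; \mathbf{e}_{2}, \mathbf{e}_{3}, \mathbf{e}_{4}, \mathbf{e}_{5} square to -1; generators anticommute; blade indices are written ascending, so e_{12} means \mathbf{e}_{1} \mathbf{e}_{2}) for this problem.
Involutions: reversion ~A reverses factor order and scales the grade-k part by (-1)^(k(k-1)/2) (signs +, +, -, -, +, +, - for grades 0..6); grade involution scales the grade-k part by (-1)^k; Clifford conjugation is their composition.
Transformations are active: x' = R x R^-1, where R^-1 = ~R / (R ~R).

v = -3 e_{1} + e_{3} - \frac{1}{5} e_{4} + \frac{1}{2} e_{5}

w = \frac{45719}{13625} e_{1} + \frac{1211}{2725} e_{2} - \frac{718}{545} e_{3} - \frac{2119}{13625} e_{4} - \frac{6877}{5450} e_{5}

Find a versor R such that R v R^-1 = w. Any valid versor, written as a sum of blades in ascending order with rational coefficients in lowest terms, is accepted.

The midline construction: v and w both square to \frac{771}{100}, so reflecting in their sum \frac{4844}{13625} e_{1} + \frac{1211}{2725} e_{2} - \frac{173}{545} e_{3} - \frac{4844}{13625} e_{4} - \frac{2076}{2725} e_{5} exchanges them.
Answer: \frac{4844}{13625} e_{1} + \frac{1211}{2725} e_{2} - \frac{173}{545} e_{3} - \frac{4844}{13625} e_{4} - \frac{2076}{2725} e_{5}


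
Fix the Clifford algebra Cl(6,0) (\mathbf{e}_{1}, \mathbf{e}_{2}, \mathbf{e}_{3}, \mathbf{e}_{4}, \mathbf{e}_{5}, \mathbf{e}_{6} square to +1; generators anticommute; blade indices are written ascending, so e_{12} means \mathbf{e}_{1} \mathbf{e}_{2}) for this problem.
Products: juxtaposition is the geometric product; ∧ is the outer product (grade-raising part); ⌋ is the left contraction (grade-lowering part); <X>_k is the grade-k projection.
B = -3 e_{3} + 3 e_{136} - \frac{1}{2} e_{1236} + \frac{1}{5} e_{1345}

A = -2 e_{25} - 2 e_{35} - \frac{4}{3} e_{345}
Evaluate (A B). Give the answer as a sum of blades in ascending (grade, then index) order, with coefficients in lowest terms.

step 1: -\frac{4}{15} e_{1} - 6 e_{5} - \frac{2}{5} e_{14} + 4 e_{45} + 6 e_{156} - 6 e_{235} - \frac{2}{5} e_{1234} - e_{1256} + e_{1356} + 4 e_{1456} + 6 e_{12356} + \frac{2}{3} e_{12456}
Answer: -\frac{4}{15} e_{1} - 6 e_{5} - \frac{2}{5} e_{14} + 4 e_{45} + 6 e_{156} - 6 e_{235} - \frac{2}{5} e_{1234} - e_{1256} + e_{1356} + 4 e_{1456} + 6 e_{12356} + \frac{2}{3} e_{12456}


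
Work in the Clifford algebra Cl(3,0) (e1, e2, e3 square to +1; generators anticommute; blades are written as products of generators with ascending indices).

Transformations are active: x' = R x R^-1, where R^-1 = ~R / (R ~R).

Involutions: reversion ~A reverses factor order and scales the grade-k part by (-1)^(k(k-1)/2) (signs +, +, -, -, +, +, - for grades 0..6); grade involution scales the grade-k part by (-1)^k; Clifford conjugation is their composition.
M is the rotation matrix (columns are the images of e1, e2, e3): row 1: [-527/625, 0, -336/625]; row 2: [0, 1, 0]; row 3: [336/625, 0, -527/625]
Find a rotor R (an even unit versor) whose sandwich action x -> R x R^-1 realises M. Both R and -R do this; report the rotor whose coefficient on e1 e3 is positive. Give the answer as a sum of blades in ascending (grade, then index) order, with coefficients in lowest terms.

Method: write R = a + b12*e1 e2 + b13*e1 e3 + b23*e2 e3 with a^2 + b12^2 + b13^2 + b23^2 = 1 (so R^-1 = ~R). Expanding the columns R e_j ~R gives tr M = 4a^2 - 1 and, from the antisymmetric part, M21 - M12 = -4a*b12, M13 - M31 = 4a*b13, M32 - M23 = -4a*b23.
Here tr M = -429/625, so a^2 = (1 + tr M)/4 = 49/625 and a = ±7/25. Taking a = 7/25: M21 - M12 = 0, M13 - M31 = -672/625, M32 - M23 = 0, giving b12 = 0, b13 = -24/25, b23 = 0, i.e. R = 7/25 - 24/25*e1 e3.
Its e1 e3 coefficient is negative, so report the other preimage -R.
Answer: -7/25 + 24/25*e1 e3. Uniqueness: Spin(3) -> SO(3) maps R and -R to the same rotation of trace -429/625; fixing the sign of the e1 e3 coefficient removes the ambiguity.


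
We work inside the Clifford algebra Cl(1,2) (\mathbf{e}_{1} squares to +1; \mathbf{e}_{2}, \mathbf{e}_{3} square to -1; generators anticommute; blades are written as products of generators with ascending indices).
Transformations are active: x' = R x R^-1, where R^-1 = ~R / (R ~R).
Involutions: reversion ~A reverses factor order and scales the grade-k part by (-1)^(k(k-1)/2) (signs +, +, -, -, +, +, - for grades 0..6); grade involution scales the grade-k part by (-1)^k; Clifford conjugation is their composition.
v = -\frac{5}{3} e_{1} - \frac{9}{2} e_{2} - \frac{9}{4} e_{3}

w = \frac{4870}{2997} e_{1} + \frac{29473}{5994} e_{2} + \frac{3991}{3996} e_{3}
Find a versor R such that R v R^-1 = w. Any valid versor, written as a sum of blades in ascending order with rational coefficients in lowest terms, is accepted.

Sketch: the shared square -\frac{3245}{144} makes R = v + w = -\frac{125}{2997} e_{1} + \frac{1250}{2997} e_{2} - \frac{1250}{999} e_{3} the natural versor; its sandwich fixes that direction, negates (v - w)/2, and sends v to w.
Answer: -\frac{125}{2997} e_{1} + \frac{1250}{2997} e_{2} - \frac{1250}{999} e_{3}


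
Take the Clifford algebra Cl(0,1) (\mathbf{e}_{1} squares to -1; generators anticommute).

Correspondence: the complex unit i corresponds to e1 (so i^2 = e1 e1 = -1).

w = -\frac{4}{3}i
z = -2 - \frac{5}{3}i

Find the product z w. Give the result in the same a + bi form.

In blades: z = -2 - \frac{5}{3} e_{1}, w = -\frac{4}{3} e_{1}.
Distribute z over w term by term (generator squares from the signature, products reordered to ascending indices): (-2)*w = \frac{8}{3} e_{1}; (-\frac{5}{3} e_{1})*w = -\frac{20}{9}.
Sum: -\frac{20}{9} + \frac{8}{3} e_{1}; translating back through the correspondence:
Answer: -\frac{20}{9} + \frac{8}{3}i


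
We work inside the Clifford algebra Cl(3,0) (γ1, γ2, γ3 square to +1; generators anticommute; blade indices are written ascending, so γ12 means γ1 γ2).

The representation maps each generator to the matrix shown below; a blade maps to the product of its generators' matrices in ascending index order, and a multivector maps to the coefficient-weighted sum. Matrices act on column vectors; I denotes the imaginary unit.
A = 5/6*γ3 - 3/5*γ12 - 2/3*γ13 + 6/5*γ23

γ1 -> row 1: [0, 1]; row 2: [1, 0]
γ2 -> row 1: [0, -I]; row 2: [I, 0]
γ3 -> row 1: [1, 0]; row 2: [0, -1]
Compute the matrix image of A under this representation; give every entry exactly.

Bivector images (products of the table entries): rho(γ12) = rho(γ1)rho(γ2) = row 1: [I, 0]; row 2: [0, -I]; rho(γ13) = rho(γ1)rho(γ3) = row 1: [0, -1]; row 2: [1, 0]; rho(γ23) = rho(γ2)rho(γ3) = row 1: [0, I]; row 2: [I, 0].
M = (5/6)*rho(γ3) + (-3/5)*rho(γ12) + (-2/3)*rho(γ13) + (6/5)*rho(γ23), summed entrywise:
Answer: row 1: [5/6 - 3*I/5, 2/3 + 6*I/5]; row 2: [-2/3 + 6*I/5, -5/6 + 3*I/5]


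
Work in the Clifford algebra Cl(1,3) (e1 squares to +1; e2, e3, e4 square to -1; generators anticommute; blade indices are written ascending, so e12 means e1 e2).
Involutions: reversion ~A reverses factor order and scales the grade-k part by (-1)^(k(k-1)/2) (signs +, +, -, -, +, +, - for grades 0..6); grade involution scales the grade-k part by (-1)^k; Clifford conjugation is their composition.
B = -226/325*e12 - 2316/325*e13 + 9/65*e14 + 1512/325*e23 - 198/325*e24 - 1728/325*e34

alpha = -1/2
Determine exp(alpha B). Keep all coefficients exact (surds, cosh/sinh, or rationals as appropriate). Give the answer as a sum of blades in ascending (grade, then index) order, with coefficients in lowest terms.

B^2 term by term: the squares give (-226/325)^2*(e12)^2 + (-2316/325)^2*(e13)^2 + (9/65)^2*(e14)^2 + (1512/325)^2*(e23)^2 + (-198/325)^2*(e24)^2 + (-1728/325)^2*(e34)^2 = 51076/105625*(+1) + 5363856/105625*(+1) + 81/4225*(+1) + 2286144/105625*(-1) + 39204/105625*(-1) + 2985984/105625*(-1) = 1 (each basis 2-blade squares to minus the product of its generators' squares); cross terms between blades sharing an index anticommute and cancel; the commuting (index-disjoint) pairs give grade-4 terms 2*c*c'*(blade product), which cancel blade by blade — e1234: 781056/105625 - 917136/105625 + 27216/21125 = 0 — confirming B is simple. So B^2 = 1.
B^2 = 1 — since the square is positive, the closed form is hyperbolic: l = 1, alpha*l = -1/2, so exp(alpha B) = cosh(-1/2) + (sinh(-1/2)/1)*B = cosh(1/2) + (-sinh(1/2))*B.
Answer: cosh(1/2) + 226*sinh(1/2)/325*e12 + 2316*sinh(1/2)/325*e13 - 9*sinh(1/2)/65*e14 - 1512*sinh(1/2)/325*e23 + 198*sinh(1/2)/325*e24 + 1728*sinh(1/2)/325*e34


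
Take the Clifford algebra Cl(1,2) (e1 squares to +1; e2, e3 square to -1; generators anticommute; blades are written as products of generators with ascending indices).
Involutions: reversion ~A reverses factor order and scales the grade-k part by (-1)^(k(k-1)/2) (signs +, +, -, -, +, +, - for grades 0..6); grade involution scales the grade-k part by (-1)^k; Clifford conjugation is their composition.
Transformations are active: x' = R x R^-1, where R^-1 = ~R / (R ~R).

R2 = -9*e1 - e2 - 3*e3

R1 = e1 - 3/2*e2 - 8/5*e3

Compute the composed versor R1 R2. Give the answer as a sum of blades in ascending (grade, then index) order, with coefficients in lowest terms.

Distribute over the terms of R1 (each basis-blade product reordered to ascending indices, repeated generators contracted through their squares):
(e1) R2 = -9 - e1 e2 - 3*e1 e3
(-3/2*e2) R2 = -3/2 - 27/2*e1 e2 + 9/2*e2 e3
(-8/5*e3) R2 = -24/5 - 72/5*e1 e3 - 8/5*e2 e3
Summing the partial products and collecting blades:
Answer: -153/10 - 29/2*e1 e2 - 87/5*e1 e3 + 29/10*e2 e3


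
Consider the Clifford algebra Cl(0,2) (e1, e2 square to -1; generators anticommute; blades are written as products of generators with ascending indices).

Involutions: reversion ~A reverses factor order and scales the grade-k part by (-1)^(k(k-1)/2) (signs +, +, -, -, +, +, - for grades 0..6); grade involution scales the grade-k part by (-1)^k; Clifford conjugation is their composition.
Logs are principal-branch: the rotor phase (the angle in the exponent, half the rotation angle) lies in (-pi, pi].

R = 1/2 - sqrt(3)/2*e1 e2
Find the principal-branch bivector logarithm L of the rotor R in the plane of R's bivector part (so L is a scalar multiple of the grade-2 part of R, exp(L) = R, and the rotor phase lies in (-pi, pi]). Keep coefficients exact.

The scalar part of R is 1/2, so the principal-branch rotor phase is pinned; divide the bivector part by its sine to get the unit plane — L is the phase times that plane.
Concretely: cos(phase) = 1/2 gives phase = ±pi/3, and since phase/sin(phase) is even the sign is immaterial: L = (phase/sin(phase)) * <R>_2 = (2*sqrt(3)*pi/9) * <R>_2.
Answer: -pi/3*e1 e2


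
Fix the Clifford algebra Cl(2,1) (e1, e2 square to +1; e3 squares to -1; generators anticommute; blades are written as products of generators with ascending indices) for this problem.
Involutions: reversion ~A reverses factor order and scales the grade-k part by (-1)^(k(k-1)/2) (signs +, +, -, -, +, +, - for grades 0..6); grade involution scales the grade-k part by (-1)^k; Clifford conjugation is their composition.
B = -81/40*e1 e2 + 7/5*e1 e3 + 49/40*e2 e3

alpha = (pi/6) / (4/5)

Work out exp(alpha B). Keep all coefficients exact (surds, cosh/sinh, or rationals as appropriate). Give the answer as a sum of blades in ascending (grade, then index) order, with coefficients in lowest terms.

B^2 term by term: the squares give (-81/40)^2*(e1 e2)^2 + (7/5)^2*(e1 e3)^2 + (49/40)^2*(e2 e3)^2 = 6561/1600*(-1) + 49/25*(+1) + 2401/1600*(+1) = -16/25 (each basis 2-blade squares to minus the product of its generators' squares); cross terms between blades sharing an index anticommute and cancel. So B^2 = -16/25.
B^2 = -16/25 — since the square is negative, the closed form is circular: l = 4/5, alpha*l = pi/6, so exp(alpha B) = cos(pi/6) + (sin(pi/6)/(4/5))*B = sqrt(3)/2 + (5/8)*B.
Answer: sqrt(3)/2 - 81/64*e1 e2 + 7/8*e1 e3 + 49/64*e2 e3


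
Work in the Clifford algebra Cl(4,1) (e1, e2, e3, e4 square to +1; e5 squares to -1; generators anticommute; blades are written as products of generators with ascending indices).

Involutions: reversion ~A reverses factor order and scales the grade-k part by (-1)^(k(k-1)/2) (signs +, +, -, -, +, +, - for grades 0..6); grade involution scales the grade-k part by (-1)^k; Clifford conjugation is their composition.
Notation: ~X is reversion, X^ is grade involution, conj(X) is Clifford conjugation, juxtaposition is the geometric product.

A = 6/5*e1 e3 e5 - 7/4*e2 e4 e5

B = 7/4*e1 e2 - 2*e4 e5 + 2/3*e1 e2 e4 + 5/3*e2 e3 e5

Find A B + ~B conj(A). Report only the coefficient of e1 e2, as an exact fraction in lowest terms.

first term: 7/2*e2 + 2*e1 e2 - 7/6*e1 e5 + 35/12*e3 e4 - 12/5*e1 e3 e4 + 49/16*e1 e4 e5 + 21/10*e2 e3 e5 - 4/5*e2 e3 e4 e5
second term: -7/2*e2 + 2*e1 e2 - 7/6*e1 e5 + 35/12*e3 e4 - 12/5*e1 e3 e4 + 49/16*e1 e4 e5 + 21/10*e2 e3 e5 + 4/5*e2 e3 e4 e5
Answer: 4


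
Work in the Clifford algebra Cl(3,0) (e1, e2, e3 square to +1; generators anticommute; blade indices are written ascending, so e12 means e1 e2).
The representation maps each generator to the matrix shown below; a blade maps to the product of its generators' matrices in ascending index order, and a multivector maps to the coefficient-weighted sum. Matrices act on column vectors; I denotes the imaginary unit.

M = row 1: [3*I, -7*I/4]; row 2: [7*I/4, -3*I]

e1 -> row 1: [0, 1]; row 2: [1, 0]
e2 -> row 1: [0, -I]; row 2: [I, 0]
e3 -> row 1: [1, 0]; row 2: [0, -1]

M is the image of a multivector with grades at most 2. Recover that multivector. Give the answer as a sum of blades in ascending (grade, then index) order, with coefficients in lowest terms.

Method: 1, rho(e1), rho(e2), rho(e3) form a trace-orthogonal basis of the 2x2 complex matrices (tr(X Y) = 2 if X = Y, else 0), so M = m0*1 + m1*rho(e1) + m2*rho(e2) + m3*rho(e3) with m0 = tr(M)/2 = 0, m1 = tr(M rho(e1))/2 = 0, m2 = tr(M rho(e2))/2 = 7/4, m3 = tr(M rho(e3))/2 = 3*I.
Multiplying table entries, the bivector images are rho(e12) = I*rho(e3), rho(e13) = -I*rho(e2), rho(e23) = I*rho(e1); with real blade coefficients the real parts of m0..m3 are the coefficients of 1, e1, e2, e3 and the imaginary parts give the bivectors (e23: Im m1, e13: -Im m2, e12: Im m3).
Answer: 7/4*e2 + 3*e12


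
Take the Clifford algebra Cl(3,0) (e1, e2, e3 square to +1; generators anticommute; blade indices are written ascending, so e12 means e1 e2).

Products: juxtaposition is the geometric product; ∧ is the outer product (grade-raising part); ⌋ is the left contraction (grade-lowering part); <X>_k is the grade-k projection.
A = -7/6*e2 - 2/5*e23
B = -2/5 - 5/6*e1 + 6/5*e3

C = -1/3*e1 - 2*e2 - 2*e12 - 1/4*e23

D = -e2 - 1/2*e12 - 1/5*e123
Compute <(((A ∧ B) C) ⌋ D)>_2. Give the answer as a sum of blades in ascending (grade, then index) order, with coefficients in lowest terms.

step 1: 7/15*e2 - 35/36*e12 - 31/25*e23 + 1/3*e123
step 2: -2869/900 + 533/180*e1 - 35/108*e2 - 193/100*e3 + 7/45*e12 - 5653/3600*e13 - 1/9*e23 + 31/75*e123
step 3: 6541/13500 - 199/1080*e1 + 36383/18000*e2 + 7/225*e3 + 17819/9000*e12 - 7/108*e13 - 533/900*e23 + 2869/4500*e123
step 4: 17819/9000*e12 - 7/108*e13 - 533/900*e23
Answer: 17819/9000*e12 - 7/108*e13 - 533/900*e23


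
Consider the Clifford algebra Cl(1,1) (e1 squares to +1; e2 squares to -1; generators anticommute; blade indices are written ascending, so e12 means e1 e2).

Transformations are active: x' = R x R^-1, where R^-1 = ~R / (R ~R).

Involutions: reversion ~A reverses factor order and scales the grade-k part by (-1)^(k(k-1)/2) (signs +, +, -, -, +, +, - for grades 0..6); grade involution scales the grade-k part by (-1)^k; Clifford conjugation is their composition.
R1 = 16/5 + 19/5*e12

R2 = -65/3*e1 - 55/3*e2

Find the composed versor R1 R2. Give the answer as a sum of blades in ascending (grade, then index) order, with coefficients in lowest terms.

Distribute over the terms of R1 (each basis-blade product reordered to ascending indices, repeated generators contracted through their squares):
(16/5) R2 = -208/3*e1 - 176/3*e2
(19/5*e12) R2 = 209/3*e1 + 247/3*e2
Summing the partial products and collecting blades:
Answer: 1/3*e1 + 71/3*e2


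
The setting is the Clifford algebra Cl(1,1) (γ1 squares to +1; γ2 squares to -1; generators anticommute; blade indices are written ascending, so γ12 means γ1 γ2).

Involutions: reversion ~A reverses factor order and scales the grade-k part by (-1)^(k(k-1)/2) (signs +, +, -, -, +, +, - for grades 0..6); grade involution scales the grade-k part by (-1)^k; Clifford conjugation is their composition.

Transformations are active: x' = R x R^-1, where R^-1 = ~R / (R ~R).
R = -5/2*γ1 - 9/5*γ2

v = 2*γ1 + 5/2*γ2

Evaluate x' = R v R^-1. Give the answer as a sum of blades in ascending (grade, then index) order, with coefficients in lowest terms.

~R = -5/2*γ1 - 9/5*γ2, and R ~R = 301/100, so R^-1 = ~R / (301/100).
R v = -1/2 - 53/20*γ12
Answer: -352/301*γ1 - 1145/602*γ2


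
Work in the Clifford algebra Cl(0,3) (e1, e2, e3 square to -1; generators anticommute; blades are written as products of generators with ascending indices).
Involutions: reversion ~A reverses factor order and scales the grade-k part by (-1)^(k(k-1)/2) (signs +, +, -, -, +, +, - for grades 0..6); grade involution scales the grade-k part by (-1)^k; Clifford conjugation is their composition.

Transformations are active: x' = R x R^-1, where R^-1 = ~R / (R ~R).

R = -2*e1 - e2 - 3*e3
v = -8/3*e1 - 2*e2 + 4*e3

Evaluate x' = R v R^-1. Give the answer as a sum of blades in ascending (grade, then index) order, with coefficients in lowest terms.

~R = -2*e1 - e2 - 3*e3, and R ~R = -14, so R^-1 = ~R / (-14).
R v = 14/3 + 4/3*e1 e2 - 16*e1 e3 - 10*e2 e3
Answer: 4*e1 + 8/3*e2 - 2*e3


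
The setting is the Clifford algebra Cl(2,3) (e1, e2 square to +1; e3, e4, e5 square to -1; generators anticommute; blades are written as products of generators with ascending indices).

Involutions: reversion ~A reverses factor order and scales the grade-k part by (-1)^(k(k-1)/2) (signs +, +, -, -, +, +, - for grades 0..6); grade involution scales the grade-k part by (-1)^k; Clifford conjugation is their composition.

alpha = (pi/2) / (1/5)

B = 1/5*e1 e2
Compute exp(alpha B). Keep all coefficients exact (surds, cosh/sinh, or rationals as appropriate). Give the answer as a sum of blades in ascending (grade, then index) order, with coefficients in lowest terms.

B^2 = (1/5)^2*(e1 e2)^2 = 1/25*(-1) = -1/25 (a basis 2-blade squares to minus the product of its generators' squares).
B^2 = -1/25 — B^2 < 0, so the exponential closes trigonometrically: l = 1/5, alpha*l = pi/2, so exp(alpha B) = cos(pi/2) + (sin(pi/2)/(1/5))*B = 0 + (5)*B.
Answer: e1 e2


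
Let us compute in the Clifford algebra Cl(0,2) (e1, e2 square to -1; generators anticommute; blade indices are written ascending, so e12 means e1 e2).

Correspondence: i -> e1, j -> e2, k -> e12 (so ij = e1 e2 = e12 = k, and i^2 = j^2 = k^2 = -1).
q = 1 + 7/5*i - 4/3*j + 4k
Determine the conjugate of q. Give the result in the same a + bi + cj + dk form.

In blades: q = 1 + 7/5*e1 - 4/3*e2 + 4*e12.
Conjugation here is Clifford conjugation: the scalar is fixed and the grade-1 and grade-2 blades all flip sign, giving 1 - 7/5*e1 + 4/3*e2 - 4*e12; translating back:
Answer: 1 - 7/5*i + 4/3*j - 4k


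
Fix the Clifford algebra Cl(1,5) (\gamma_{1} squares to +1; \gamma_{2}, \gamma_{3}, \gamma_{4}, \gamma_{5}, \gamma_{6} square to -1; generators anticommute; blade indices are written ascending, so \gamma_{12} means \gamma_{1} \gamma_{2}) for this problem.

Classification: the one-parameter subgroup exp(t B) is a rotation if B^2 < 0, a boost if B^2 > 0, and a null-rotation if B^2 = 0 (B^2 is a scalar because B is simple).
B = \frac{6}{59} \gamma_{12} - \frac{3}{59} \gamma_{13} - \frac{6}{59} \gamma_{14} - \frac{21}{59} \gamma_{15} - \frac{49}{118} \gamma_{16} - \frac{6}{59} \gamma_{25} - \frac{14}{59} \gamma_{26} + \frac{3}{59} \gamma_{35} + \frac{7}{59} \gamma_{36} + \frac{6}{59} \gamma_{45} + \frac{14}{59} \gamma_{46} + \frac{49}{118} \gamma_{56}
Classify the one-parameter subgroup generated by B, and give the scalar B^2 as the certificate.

B^2 term by term: the squares give (\frac{6}{59})^2*(\gamma_{12})^2 + (-\frac{3}{59})^2*(\gamma_{13})^2 + (-\frac{6}{59})^2*(\gamma_{14})^2 + (-\frac{21}{59})^2*(\gamma_{15})^2 + (-\frac{49}{118})^2*(\gamma_{16})^2 + (-\frac{6}{59})^2*(\gamma_{25})^2 + (-\frac{14}{59})^2*(\gamma_{26})^2 + (\frac{3}{59})^2*(\gamma_{35})^2 + (\frac{7}{59})^2*(\gamma_{36})^2 + (\frac{6}{59})^2*(\gamma_{45})^2 + (\frac{14}{59})^2*(\gamma_{46})^2 + (\frac{49}{118})^2*(\gamma_{56})^2 = \frac{36}{3481}*(+1) + \frac{9}{3481}*(+1) + \frac{36}{3481}*(+1) + \frac{441}{3481}*(+1) + \frac{2401}{13924}*(+1) + \frac{36}{3481}*(-1) + \frac{196}{3481}*(-1) + \frac{9}{3481}*(-1) + \frac{49}{3481}*(-1) + \frac{36}{3481}*(-1) + \frac{196}{3481}*(-1) + \frac{2401}{13924}*(-1) = 0 (each basis 2-blade squares to minus the product of its generators' squares); cross terms between blades sharing an index anticommute and cancel; the commuting (index-disjoint) pairs give grade-4 terms 2*c*c'*(blade product), which cancel blade by blade — \gamma_{1235}: \frac{36}{3481} - \frac{36}{3481} = 0; \gamma_{1236}: \frac{84}{3481} - \frac{84}{3481} = 0; \gamma_{1245}: \frac{72}{3481} - \frac{72}{3481} = 0; \gamma_{1246}: \frac{168}{3481} - \frac{168}{3481} = 0; \gamma_{1256}: \frac{294}{3481} - \frac{588}{3481} + \frac{294}{3481} = 0; \gamma_{1345}: -\frac{36}{3481} + \frac{36}{3481} = 0; \gamma_{1346}: -\frac{84}{3481} + \frac{84}{3481} = 0; \gamma_{1356}: -\frac{147}{3481} + \frac{294}{3481} - \frac{147}{3481} = 0; \gamma_{1456}: -\frac{294}{3481} + \frac{588}{3481} - \frac{294}{3481} = 0; \gamma_{2356}: \frac{84}{3481} - \frac{84}{3481} = 0; \gamma_{2456}: \frac{168}{3481} - \frac{168}{3481} = 0; \gamma_{3456}: -\frac{84}{3481} + \frac{84}{3481} = 0 — confirming B is simple. So B^2 = 0.
Answer: null-rotation, certificate B^2 = 0. Because 0 is invariant under every versor sandwich, the classification follows from its sign alone.


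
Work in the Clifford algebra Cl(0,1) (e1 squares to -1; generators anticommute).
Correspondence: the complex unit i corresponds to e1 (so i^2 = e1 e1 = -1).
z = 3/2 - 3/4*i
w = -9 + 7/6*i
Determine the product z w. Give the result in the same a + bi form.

In blades: z = 3/2 - 3/4*e1, w = -9 + 7/6*e1.
Distribute z over w term by term (generator squares from the signature, products reordered to ascending indices): (3/2)*w = -27/2 + 7/4*e1; (-3/4*e1)*w = 7/8 + 27/4*e1.
Sum: -101/8 + 17/2*e1; translating back through the correspondence:
Answer: -101/8 + 17/2*i


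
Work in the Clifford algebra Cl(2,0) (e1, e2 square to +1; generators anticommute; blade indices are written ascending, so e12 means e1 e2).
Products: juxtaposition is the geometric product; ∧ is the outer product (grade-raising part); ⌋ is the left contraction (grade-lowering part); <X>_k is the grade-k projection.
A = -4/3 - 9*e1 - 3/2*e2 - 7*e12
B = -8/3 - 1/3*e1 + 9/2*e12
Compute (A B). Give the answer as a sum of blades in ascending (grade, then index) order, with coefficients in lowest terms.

step 1: 685/18 + 1123/36*e1 - 233/6*e2 + 73/6*e12
Answer: 685/18 + 1123/36*e1 - 233/6*e2 + 73/6*e12


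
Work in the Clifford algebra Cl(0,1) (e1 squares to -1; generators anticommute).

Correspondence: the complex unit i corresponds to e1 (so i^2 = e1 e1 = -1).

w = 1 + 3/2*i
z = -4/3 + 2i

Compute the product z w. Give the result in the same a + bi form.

In blades: z = -4/3 + 2*e1, w = 1 + 3/2*e1.
Distribute z over w term by term (generator squares from the signature, products reordered to ascending indices): (-4/3)*w = -4/3 - 2*e1; (2*e1)*w = -3 + 2*e1.
Sum: -13/3; translating back through the correspondence:
Answer: -13/3


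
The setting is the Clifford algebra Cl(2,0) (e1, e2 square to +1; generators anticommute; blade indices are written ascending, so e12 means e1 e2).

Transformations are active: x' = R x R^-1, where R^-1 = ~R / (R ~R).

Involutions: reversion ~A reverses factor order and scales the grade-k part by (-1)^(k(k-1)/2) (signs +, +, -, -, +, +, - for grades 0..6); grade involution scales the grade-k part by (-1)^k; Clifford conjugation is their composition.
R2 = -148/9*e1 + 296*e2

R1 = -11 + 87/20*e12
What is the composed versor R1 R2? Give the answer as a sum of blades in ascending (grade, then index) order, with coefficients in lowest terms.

Distribute over the terms of R1 (each basis-blade product reordered to ascending indices, repeated generators contracted through their squares):
(-11) R2 = 1628/9*e1 - 3256*e2
(87/20*e12) R2 = 6438/5*e1 + 1073/15*e2
Summing the partial products and collecting blades:
Answer: 66082/45*e1 - 47767/15*e2


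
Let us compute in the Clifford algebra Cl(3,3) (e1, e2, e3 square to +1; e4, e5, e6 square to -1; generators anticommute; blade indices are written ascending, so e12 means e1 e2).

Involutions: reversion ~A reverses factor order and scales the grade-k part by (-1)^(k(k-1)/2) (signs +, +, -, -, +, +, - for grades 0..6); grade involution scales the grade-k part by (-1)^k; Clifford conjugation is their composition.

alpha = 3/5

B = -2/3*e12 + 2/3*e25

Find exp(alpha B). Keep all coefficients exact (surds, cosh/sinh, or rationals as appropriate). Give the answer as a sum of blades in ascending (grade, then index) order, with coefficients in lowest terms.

B^2 term by term: the squares give (-2/3)^2*(e12)^2 + (2/3)^2*(e25)^2 = 4/9*(-1) + 4/9*(+1) = 0 (each basis 2-blade squares to minus the product of its generators' squares); cross terms between blades sharing an index anticommute and cancel. So B^2 = 0.
B^2 = 0, so the series closes: exp(alpha B) = 1 + alpha B (parabolic case).
Answer: 1 - 2/5*e12 + 2/5*e25


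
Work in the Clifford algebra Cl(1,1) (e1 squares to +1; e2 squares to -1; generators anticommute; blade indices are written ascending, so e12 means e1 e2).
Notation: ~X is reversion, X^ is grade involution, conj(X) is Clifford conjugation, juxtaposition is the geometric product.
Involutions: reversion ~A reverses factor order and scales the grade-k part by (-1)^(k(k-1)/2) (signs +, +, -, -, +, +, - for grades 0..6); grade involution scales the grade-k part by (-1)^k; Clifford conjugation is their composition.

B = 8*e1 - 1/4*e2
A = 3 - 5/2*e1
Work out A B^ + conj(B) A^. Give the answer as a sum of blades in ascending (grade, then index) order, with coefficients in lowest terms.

first term: 20 - 24*e1 + 3/4*e2 - 5/8*e12
second term: -20 - 24*e1 + 3/4*e2 - 5/8*e12
Answer: -48*e1 + 3/2*e2 - 5/4*e12
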